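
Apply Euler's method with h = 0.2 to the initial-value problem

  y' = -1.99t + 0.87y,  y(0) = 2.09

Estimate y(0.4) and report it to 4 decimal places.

Euler: y_{n+1} = y_n + h·f(t_n, y_n).
t=0.000000, y=2.090000: f=1.818300 → y ← 2.090000 + 0.2·1.818300 = 2.453660
t=0.200000, y=2.453660: f=1.736684 → y ← 2.453660 + 0.2·1.736684 = 2.800997
y(0.4) ≈ 2.8010

2.8010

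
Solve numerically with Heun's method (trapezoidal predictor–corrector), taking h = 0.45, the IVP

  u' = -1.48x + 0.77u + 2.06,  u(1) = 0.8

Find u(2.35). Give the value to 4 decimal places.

1.7139

Heun: k1 = f(x_n, u_n); k2 = f(x_n + h, u_n + h·k1); u_{n+1} = u_n + (h/2)·(k1 + k2).
x=1.000000, u=0.800000:
  k1 = f(1.000000, 0.800000) = 1.196000
  k2 = f(1.450000, 1.338200) = 0.944414
  u ← 0.800000 + (0.45/2)·(1.196000 + 0.944414) = 1.281593
x=1.450000, u=1.281593:
  k1 = f(1.450000, 1.281593) = 0.900827
  k2 = f(1.900000, 1.686965) = 0.546963
  u ← 1.281593 + (0.45/2)·(0.900827 + 0.546963) = 1.607346
x=1.900000, u=1.607346:
  k1 = f(1.900000, 1.607346) = 0.485656
  k2 = f(2.350000, 1.825891) = -0.012064
  u ← 1.607346 + (0.45/2)·(0.485656 + (-0.012064)) = 1.713904
u(2.35) ≈ 1.7139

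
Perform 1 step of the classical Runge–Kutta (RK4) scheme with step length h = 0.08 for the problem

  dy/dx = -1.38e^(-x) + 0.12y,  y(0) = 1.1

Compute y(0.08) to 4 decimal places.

RK4: k1 = f(x_n, y_n); k2 = f(x_n + h/2, y_n + (h/2)·k1); k3 = f(x_n + h/2, y_n + (h/2)·k2); k4 = f(x_n + h, y_n + h·k3); y_{n+1} = y_n + (h/6)·(k1 + 2k2 + 2k3 + k4).
x=0.000000, y=1.100000:
  k1 = f(0.000000, 1.100000) = -1.248000
  k2 = f(0.040000, 1.050080) = -1.199880
  k3 = f(0.040000, 1.052005) = -1.199649
  k4 = f(0.080000, 1.004028) = -1.153417
  y ← 1.100000 + (0.08/6)·(k1 + 2k2 + 2k3 + k4) = 1.003994
y(0.08) ≈ 1.0040

1.0040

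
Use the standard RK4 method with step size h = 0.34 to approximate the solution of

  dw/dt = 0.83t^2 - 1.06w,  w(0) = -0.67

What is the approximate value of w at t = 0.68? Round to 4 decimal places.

-0.2525

RK4: k1 = f(t_n, w_n); k2 = f(t_n + h/2, w_n + (h/2)·k1); k3 = f(t_n + h/2, w_n + (h/2)·k2); k4 = f(t_n + h, w_n + h·k3); w_{n+1} = w_n + (h/6)·(k1 + 2k2 + 2k3 + k4).
t=0.000000, w=-0.670000:
  k1 = f(0.000000, -0.670000) = 0.710200
  k2 = f(0.170000, -0.549266) = 0.606209
  k3 = f(0.170000, -0.566944) = 0.624948
  k4 = f(0.340000, -0.457518) = 0.580917
  w ← -0.670000 + (0.34/6)·(k1 + 2k2 + 2k3 + k4) = -0.457306
t=0.340000, w=-0.457306:
  k1 = f(0.340000, -0.457306) = 0.580692
  k2 = f(0.510000, -0.358588) = 0.595986
  k3 = f(0.510000, -0.355988) = 0.593230
  k4 = f(0.680000, -0.255607) = 0.654736
  w ← -0.457306 + (0.34/6)·(k1 + 2k2 + 2k3 + k4) = -0.252520
w(0.68) ≈ -0.2525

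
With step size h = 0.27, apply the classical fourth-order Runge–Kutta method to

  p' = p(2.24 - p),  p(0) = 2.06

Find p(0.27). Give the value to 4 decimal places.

2.1379

RK4: k1 = f(x_n, p_n); k2 = f(x_n + h/2, p_n + (h/2)·k1); k3 = f(x_n + h/2, p_n + (h/2)·k2); k4 = f(x_n + h, p_n + h·k3); p_{n+1} = p_n + (h/6)·(k1 + 2k2 + 2k3 + k4).
x=0.000000, p=2.060000:
  k1 = f(0.000000, 2.060000) = 0.370800
  k2 = f(0.135000, 2.110058) = 0.274185
  k3 = f(0.135000, 2.097015) = 0.299842
  k4 = f(0.270000, 2.140957) = 0.212046
  p ← 2.060000 + (0.27/6)·(k1 + 2k2 + 2k3 + k4) = 2.137890
p(0.27) ≈ 2.1379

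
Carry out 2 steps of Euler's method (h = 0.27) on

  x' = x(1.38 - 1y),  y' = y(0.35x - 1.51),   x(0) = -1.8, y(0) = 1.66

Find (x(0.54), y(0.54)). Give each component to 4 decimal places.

Euler on (x,y): x_{n+1} = x_n + h·x', y_{n+1} = y_n + h·y'.
0.000000: (-1.800000, 1.660000); f=(0.504000, -3.552400) → (-1.663920, 0.700852)
0.270000: (-1.663920, 0.700852); f=(-1.130048, -1.466443) → (-1.969033, 0.304912)
(x(0.54), y(0.54)) ≈ (-1.9690, 0.3049)

-1.9690, 0.3049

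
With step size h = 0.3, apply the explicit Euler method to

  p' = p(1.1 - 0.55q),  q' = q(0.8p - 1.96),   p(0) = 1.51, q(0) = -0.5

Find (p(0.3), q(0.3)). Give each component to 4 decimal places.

2.1329, -0.3872

Euler on (p,q): p_{n+1} = p_n + h·p', q_{n+1} = q_n + h·q'.
0.000000: (1.510000, -0.500000); f=(2.076250, 0.376000) → (2.132875, -0.387200)
(p(0.3), q(0.3)) ≈ (2.1329, -0.3872)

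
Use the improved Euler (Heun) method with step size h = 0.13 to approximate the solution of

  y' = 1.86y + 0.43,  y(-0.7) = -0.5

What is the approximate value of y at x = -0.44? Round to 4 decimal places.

Heun: k1 = f(x_n, y_n); k2 = f(x_n + h, y_n + h·k1); y_{n+1} = y_n + (h/2)·(k1 + k2).
x=-0.700000, y=-0.500000:
  k1 = f(-0.700000, -0.500000) = -0.500000
  k2 = f(-0.570000, -0.565000) = -0.620900
  y ← -0.500000 + (0.13/2)·(-0.500000 + (-0.620900)) = -0.572859
x=-0.570000, y=-0.572859:
  k1 = f(-0.570000, -0.572859) = -0.635517
  k2 = f(-0.440000, -0.655476) = -0.789185
  y ← -0.572859 + (0.13/2)·(-0.635517 + (-0.789185)) = -0.665464
y(-0.44) ≈ -0.6655

-0.6655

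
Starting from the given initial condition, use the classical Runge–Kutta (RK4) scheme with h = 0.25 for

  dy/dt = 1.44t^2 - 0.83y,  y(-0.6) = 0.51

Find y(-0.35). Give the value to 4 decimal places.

RK4: k1 = f(t_n, y_n); k2 = f(t_n + h/2, y_n + (h/2)·k1); k3 = f(t_n + h/2, y_n + (h/2)·k2); k4 = f(t_n + h, y_n + h·k3); y_{n+1} = y_n + (h/6)·(k1 + 2k2 + 2k3 + k4).
t=-0.600000, y=0.510000:
  k1 = f(-0.600000, 0.510000) = 0.095100
  k2 = f(-0.475000, 0.521888) = -0.108267
  k3 = f(-0.475000, 0.496467) = -0.087167
  k4 = f(-0.350000, 0.488208) = -0.228813
  y ← 0.510000 + (0.25/6)·(k1 + 2k2 + 2k3 + k4) = 0.488142
y(-0.35) ≈ 0.4881

0.4881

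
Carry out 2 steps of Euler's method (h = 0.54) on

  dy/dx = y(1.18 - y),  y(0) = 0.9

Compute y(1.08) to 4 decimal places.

1.1166

Euler: y_{n+1} = y_n + h·f(x_n, y_n).
x=0.000000, y=0.900000: f=0.252000 → y ← 0.900000 + 0.54·0.252000 = 1.036080
x=0.540000, y=1.036080: f=0.149113 → y ← 1.036080 + 0.54·0.149113 = 1.116601
y(1.08) ≈ 1.1166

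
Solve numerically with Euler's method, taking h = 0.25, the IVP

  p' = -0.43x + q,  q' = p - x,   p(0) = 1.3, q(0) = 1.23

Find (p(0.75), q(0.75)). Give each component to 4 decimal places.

Euler on (p,q): p_{n+1} = p_n + h·p', q_{n+1} = q_n + h·q'.
0.000000: (1.300000, 1.230000); f=(1.230000, 1.300000) → (1.607500, 1.555000)
0.250000: (1.607500, 1.555000); f=(1.447500, 1.357500) → (1.969375, 1.894375)
0.500000: (1.969375, 1.894375); f=(1.679375, 1.469375) → (2.389219, 2.261719)
(p(0.75), q(0.75)) ≈ (2.3892, 2.2617)

2.3892, 2.2617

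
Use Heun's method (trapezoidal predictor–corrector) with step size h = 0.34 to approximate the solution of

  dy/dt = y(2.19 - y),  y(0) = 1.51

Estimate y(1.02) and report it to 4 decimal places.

Heun: k1 = f(t_n, y_n); k2 = f(t_n + h, y_n + h·k1); y_{n+1} = y_n + (h/2)·(k1 + k2).
t=0.000000, y=1.510000:
  k1 = f(0.000000, 1.510000) = 1.026800
  k2 = f(0.340000, 1.859112) = 0.615158
  y ← 1.510000 + (0.34/2)·(1.026800 + 0.615158) = 1.789133
t=0.340000, y=1.789133:
  k1 = f(0.340000, 1.789133) = 0.717205
  k2 = f(0.680000, 2.032982) = 0.319214
  y ← 1.789133 + (0.34/2)·(0.717205 + 0.319214) = 1.965324
t=0.680000, y=1.965324:
  k1 = f(0.680000, 1.965324) = 0.441561
  k2 = f(1.020000, 2.115455) = 0.157697
  y ← 1.965324 + (0.34/2)·(0.441561 + 0.157697) = 2.067198
y(1.02) ≈ 2.0672

2.0672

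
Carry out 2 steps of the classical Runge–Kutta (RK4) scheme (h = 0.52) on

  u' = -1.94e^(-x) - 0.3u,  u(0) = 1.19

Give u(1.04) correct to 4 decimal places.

RK4: k1 = f(x_n, u_n); k2 = f(x_n + h/2, u_n + (h/2)·k1); k3 = f(x_n + h/2, u_n + (h/2)·k2); k4 = f(x_n + h, u_n + h·k3); u_{n+1} = u_n + (h/6)·(k1 + 2k2 + 2k3 + k4).
x=0.000000, u=1.190000:
  k1 = f(0.000000, 1.190000) = -2.297000
  k2 = f(0.260000, 0.592780) = -1.673674
  k3 = f(0.260000, 0.754845) = -1.722293
  k4 = f(0.520000, 0.294407) = -1.241692
  u ← 1.190000 + (0.52/6)·(k1 + 2k2 + 2k3 + k4) = 0.294679
x=0.520000, u=0.294679:
  k1 = f(0.520000, 0.294679) = -1.241774
  k2 = f(0.780000, -0.028182) = -0.880853
  k3 = f(0.780000, 0.065657) = -0.909005
  k4 = f(1.040000, -0.178004) = -0.632301
  u ← 0.294679 + (0.52/6)·(k1 + 2k2 + 2k3 + k4) = -0.177983
u(1.04) ≈ -0.1780

-0.1780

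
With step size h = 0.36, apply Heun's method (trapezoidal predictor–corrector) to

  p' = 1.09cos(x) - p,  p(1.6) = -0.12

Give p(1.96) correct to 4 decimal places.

Heun: k1 = f(x_n, p_n); k2 = f(x_n + h, p_n + h·k1); p_{n+1} = p_n + (h/2)·(k1 + k2).
x=1.600000, p=-0.120000:
  k1 = f(1.600000, -0.120000) = 0.088173
  k2 = f(1.960000, -0.088258) = -0.325345
  p ← -0.120000 + (0.36/2)·(0.088173 + (-0.325345)) = -0.162691
p(1.96) ≈ -0.1627

-0.1627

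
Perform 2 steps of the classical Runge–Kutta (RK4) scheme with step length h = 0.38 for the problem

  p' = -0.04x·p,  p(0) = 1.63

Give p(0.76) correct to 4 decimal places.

RK4: k1 = f(x_n, p_n); k2 = f(x_n + h/2, p_n + (h/2)·k1); k3 = f(x_n + h/2, p_n + (h/2)·k2); k4 = f(x_n + h, p_n + h·k3); p_{n+1} = p_n + (h/6)·(k1 + 2k2 + 2k3 + k4).
x=0.000000, p=1.630000:
  k1 = f(0.000000, 1.630000) = 0.000000
  k2 = f(0.190000, 1.630000) = -0.012388
  k3 = f(0.190000, 1.627646) = -0.012370
  k4 = f(0.380000, 1.625299) = -0.024705
  p ← 1.630000 + (0.38/6)·(k1 + 2k2 + 2k3 + k4) = 1.625299
x=0.380000, p=1.625299:
  k1 = f(0.380000, 1.625299) = -0.024705
  k2 = f(0.570000, 1.620605) = -0.036950
  k3 = f(0.570000, 1.618279) = -0.036897
  k4 = f(0.760000, 1.611279) = -0.048983
  p ← 1.625299 + (0.38/6)·(k1 + 2k2 + 2k3 + k4) = 1.611279
p(0.76) ≈ 1.6113

1.6113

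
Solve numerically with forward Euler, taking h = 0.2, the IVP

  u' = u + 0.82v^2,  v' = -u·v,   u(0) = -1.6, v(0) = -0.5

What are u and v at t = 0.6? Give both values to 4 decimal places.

Euler on (u,v): u_{n+1} = u_n + h·u', v_{n+1} = v_n + h·v'.
0.000000: (-1.600000, -0.500000); f=(-1.395000, -0.800000) → (-1.879000, -0.660000)
0.200000: (-1.879000, -0.660000); f=(-1.521808, -1.240140) → (-2.183362, -0.908028)
0.400000: (-2.183362, -0.908028); f=(-1.507259, -1.982553) → (-2.484813, -1.304539)
(u(0.6), v(0.6)) ≈ (-2.4848, -1.3045)

-2.4848, -1.3045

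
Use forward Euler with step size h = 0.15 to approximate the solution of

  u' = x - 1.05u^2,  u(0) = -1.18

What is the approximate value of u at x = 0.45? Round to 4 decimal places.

Euler: u_{n+1} = u_n + h·f(x_n, u_n).
x=0.000000, u=-1.180000: f=-1.462020 → u ← -1.180000 + 0.15·(-1.462020) = -1.399303
x=0.150000, u=-1.399303: f=-1.905951 → u ← -1.399303 + 0.15·(-1.905951) = -1.685196
x=0.300000, u=-1.685196: f=-2.681879 → u ← -1.685196 + 0.15·(-2.681879) = -2.087478
u(0.45) ≈ -2.0875

-2.0875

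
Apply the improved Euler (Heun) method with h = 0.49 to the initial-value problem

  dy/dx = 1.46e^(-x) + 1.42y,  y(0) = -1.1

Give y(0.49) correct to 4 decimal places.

Heun: k1 = f(x_n, y_n); k2 = f(x_n + h, y_n + h·k1); y_{n+1} = y_n + (h/2)·(k1 + k2).
x=0.000000, y=-1.100000:
  k1 = f(0.000000, -1.100000) = -0.102000
  k2 = f(0.490000, -1.149980) = -0.738537
  y ← -1.100000 + (0.49/2)·(-0.102000 + (-0.738537)) = -1.305932
y(0.49) ≈ -1.3059

-1.3059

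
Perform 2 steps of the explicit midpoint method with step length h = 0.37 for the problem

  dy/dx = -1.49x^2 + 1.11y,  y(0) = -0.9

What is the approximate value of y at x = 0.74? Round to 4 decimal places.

Midpoint: k1 = f(x_n, y_n); k2 = f(x_n + h/2, y_n + (h/2)·k1); y_{n+1} = y_n + h·k2.
x=0.000000, y=-0.900000:
  k1 = f(0.000000, -0.900000) = -0.999000
  k2 = f(0.185000, -1.084815) = -1.255140
  y ← -0.900000 + 0.37·(-1.255140) = -1.364402
x=0.370000, y=-1.364402:
  k1 = f(0.370000, -1.364402) = -1.718467
  k2 = f(0.555000, -1.682318) = -2.326330
  y ← -1.364402 + 0.37·(-2.326330) = -2.225144
y(0.74) ≈ -2.2251

-2.2251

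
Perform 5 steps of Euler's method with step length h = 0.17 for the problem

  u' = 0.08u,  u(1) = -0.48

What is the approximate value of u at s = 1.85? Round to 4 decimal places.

Euler: u_{n+1} = u_n + h·f(s_n, u_n).
s=1.000000, u=-0.480000: f=-0.038400 → u ← -0.480000 + 0.17·(-0.038400) = -0.486528
s=1.170000, u=-0.486528: f=-0.038922 → u ← -0.486528 + 0.17·(-0.038922) = -0.493145
s=1.340000, u=-0.493145: f=-0.039452 → u ← -0.493145 + 0.17·(-0.039452) = -0.499852
s=1.510000, u=-0.499852: f=-0.039988 → u ← -0.499852 + 0.17·(-0.039988) = -0.506650
s=1.680000, u=-0.506650: f=-0.040532 → u ← -0.506650 + 0.17·(-0.040532) = -0.513540
u(1.85) ≈ -0.5135

-0.5135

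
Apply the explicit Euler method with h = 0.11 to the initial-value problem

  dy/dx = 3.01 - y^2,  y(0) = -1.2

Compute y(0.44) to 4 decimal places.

Euler: y_{n+1} = y_n + h·f(x_n, y_n).
x=0.000000, y=-1.200000: f=1.570000 → y ← -1.200000 + 0.11·1.570000 = -1.027300
x=0.110000, y=-1.027300: f=1.954655 → y ← -1.027300 + 0.11·1.954655 = -0.812288
x=0.220000, y=-0.812288: f=2.350188 → y ← -0.812288 + 0.11·2.350188 = -0.553767
x=0.330000, y=-0.553767: f=2.703342 → y ← -0.553767 + 0.11·2.703342 = -0.256400
y(0.44) ≈ -0.2564

-0.2564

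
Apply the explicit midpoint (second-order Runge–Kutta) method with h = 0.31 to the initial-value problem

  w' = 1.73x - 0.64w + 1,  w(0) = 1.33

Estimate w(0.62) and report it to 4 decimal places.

Midpoint: k1 = f(x_n, w_n); k2 = f(x_n + h/2, w_n + (h/2)·k1); w_{n+1} = w_n + h·k2.
x=0.000000, w=1.330000:
  k1 = f(0.000000, 1.330000) = 0.148800
  k2 = f(0.155000, 1.353064) = 0.402189
  w ← 1.330000 + 0.31·0.402189 = 1.454679
x=0.310000, w=1.454679:
  k1 = f(0.310000, 1.454679) = 0.605306
  k2 = f(0.465000, 1.548501) = 0.813409
  w ← 1.454679 + 0.31·0.813409 = 1.706836
w(0.62) ≈ 1.7068

1.7068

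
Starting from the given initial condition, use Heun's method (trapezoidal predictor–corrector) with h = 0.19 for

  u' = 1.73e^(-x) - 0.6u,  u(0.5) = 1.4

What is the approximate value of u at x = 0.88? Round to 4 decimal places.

Heun: k1 = f(x_n, u_n); k2 = f(x_n + h, u_n + h·k1); u_{n+1} = u_n + (h/2)·(k1 + k2).
x=0.500000, u=1.400000:
  k1 = f(0.500000, 1.400000) = 0.209298
  k2 = f(0.690000, 1.439767) = 0.003867
  u ← 1.400000 + (0.19/2)·(0.209298 + 0.003867) = 1.420251
x=0.690000, u=1.420251:
  k1 = f(0.690000, 1.420251) = 0.015576
  k2 = f(0.880000, 1.423210) = -0.136352
  u ← 1.420251 + (0.19/2)·(0.015576 + (-0.136352)) = 1.408777
u(0.88) ≈ 1.4088

1.4088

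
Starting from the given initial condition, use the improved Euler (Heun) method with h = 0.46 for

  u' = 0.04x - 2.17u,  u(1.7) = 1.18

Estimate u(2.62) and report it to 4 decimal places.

Heun: k1 = f(x_n, u_n); k2 = f(x_n + h, u_n + h·k1); u_{n+1} = u_n + (h/2)·(k1 + k2).
x=1.700000, u=1.180000:
  k1 = f(1.700000, 1.180000) = -2.492600
  k2 = f(2.160000, 0.033404) = 0.013913
  u ← 1.180000 + (0.46/2)·(-2.492600 + 0.013913) = 0.609902
x=2.160000, u=0.609902:
  k1 = f(2.160000, 0.609902) = -1.237087
  k2 = f(2.620000, 0.040842) = 0.016173
  u ← 0.609902 + (0.46/2)·(-1.237087 + 0.016173) = 0.329092
u(2.62) ≈ 0.3291

0.3291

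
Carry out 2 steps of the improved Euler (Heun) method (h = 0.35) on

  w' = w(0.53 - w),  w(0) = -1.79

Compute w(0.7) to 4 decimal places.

-40.2228

Heun: k1 = f(x_n, w_n); k2 = f(x_n + h, w_n + h·k1); w_{n+1} = w_n + (h/2)·(k1 + k2).
x=0.000000, w=-1.790000:
  k1 = f(0.000000, -1.790000) = -4.152800
  k2 = f(0.350000, -3.243480) = -12.239207
  w ← -1.790000 + (0.35/2)·(-4.152800 + (-12.239207)) = -4.658601
x=0.350000, w=-4.658601:
  k1 = f(0.350000, -4.658601) = -24.171624
  k2 = f(0.700000, -13.118670) = -179.052386
  w ← -4.658601 + (0.35/2)·(-24.171624 + (-179.052386)) = -40.222803
w(0.7) ≈ -40.2228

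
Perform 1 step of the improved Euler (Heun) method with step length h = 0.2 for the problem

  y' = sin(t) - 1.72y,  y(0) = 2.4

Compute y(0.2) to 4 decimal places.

1.7363

Heun: k1 = f(t_n, y_n); k2 = f(t_n + h, y_n + h·k1); y_{n+1} = y_n + (h/2)·(k1 + k2).
t=0.000000, y=2.400000:
  k1 = f(0.000000, 2.400000) = -4.128000
  k2 = f(0.200000, 1.574400) = -2.509299
  y ← 2.400000 + (0.2/2)·(-4.128000 + (-2.509299)) = 1.736270
y(0.2) ≈ 1.7363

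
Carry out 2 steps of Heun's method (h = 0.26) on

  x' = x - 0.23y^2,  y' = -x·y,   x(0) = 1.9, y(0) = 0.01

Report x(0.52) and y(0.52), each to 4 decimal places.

Heun on (x,y): k1 = f(t_n, state_n); k2 = f(t_n + h, state_n + h·k1); state_{n+1} = state_n + (h/2)·(k1 + k2).
0.000000: (1.900000, 0.010000)
  k1 = (1.899977, -0.019000)
  predictor → (2.393994, 0.005060)
  k2 = (2.393988, -0.012114)
  → (2.458215, 0.005955)
0.260000: (2.458215, 0.005955)
  k1 = (2.458207, -0.014639)
  predictor → (3.097349, 0.002149)
  k2 = (3.097348, -0.006656)
  → (3.180438, 0.003187)
(x(0.52), y(0.52)) ≈ (3.1804, 0.0032)

3.1804, 0.0032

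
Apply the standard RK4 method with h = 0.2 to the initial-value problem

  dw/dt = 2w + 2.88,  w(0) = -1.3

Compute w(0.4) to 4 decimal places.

RK4: k1 = f(t_n, w_n); k2 = f(t_n + h/2, w_n + (h/2)·k1); k3 = f(t_n + h/2, w_n + (h/2)·k2); k4 = f(t_n + h, w_n + h·k3); w_{n+1} = w_n + (h/6)·(k1 + 2k2 + 2k3 + k4).
t=0.000000, w=-1.300000:
  k1 = f(0.000000, -1.300000) = 0.280000
  k2 = f(0.100000, -1.272000) = 0.336000
  k3 = f(0.100000, -1.266400) = 0.347200
  k4 = f(0.200000, -1.230560) = 0.418880
  w ← -1.300000 + (0.2/6)·(k1 + 2k2 + 2k3 + k4) = -1.231157
t=0.200000, w=-1.231157:
  k1 = f(0.200000, -1.231157) = 0.417685
  k2 = f(0.300000, -1.189389) = 0.501222
  k3 = f(0.300000, -1.181035) = 0.517930
  k4 = f(0.400000, -1.127571) = 0.624857
  w ← -1.231157 + (0.2/6)·(k1 + 2k2 + 2k3 + k4) = -1.128462
w(0.4) ≈ -1.1285

-1.1285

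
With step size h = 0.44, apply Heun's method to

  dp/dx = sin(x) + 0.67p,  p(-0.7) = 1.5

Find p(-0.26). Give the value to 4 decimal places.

1.7673

Heun: k1 = f(x_n, p_n); k2 = f(x_n + h, p_n + h·k1); p_{n+1} = p_n + (h/2)·(k1 + k2).
x=-0.700000, p=1.500000:
  k1 = f(-0.700000, 1.500000) = 0.360782
  k2 = f(-0.260000, 1.658744) = 0.854278
  p ← 1.500000 + (0.44/2)·(0.360782 + 0.854278) = 1.767313
p(-0.26) ≈ 1.7673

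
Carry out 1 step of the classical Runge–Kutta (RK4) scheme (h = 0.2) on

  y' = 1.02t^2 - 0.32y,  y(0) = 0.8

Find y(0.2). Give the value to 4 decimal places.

RK4: k1 = f(t_n, y_n); k2 = f(t_n + h/2, y_n + (h/2)·k1); k3 = f(t_n + h/2, y_n + (h/2)·k2); k4 = f(t_n + h, y_n + h·k3); y_{n+1} = y_n + (h/6)·(k1 + 2k2 + 2k3 + k4).
t=0.000000, y=0.800000:
  k1 = f(0.000000, 0.800000) = -0.256000
  k2 = f(0.100000, 0.774400) = -0.237608
  k3 = f(0.100000, 0.776239) = -0.238197
  k4 = f(0.200000, 0.752361) = -0.199955
  y ← 0.800000 + (0.2/6)·(k1 + 2k2 + 2k3 + k4) = 0.753081
y(0.2) ≈ 0.7531

0.7531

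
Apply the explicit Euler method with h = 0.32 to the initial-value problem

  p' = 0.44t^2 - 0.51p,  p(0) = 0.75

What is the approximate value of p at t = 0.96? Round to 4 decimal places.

Euler: p_{n+1} = p_n + h·f(t_n, p_n).
t=0.000000, p=0.750000: f=-0.382500 → p ← 0.750000 + 0.32·(-0.382500) = 0.627600
t=0.320000, p=0.627600: f=-0.275020 → p ← 0.627600 + 0.32·(-0.275020) = 0.539594
t=0.640000, p=0.539594: f=-0.094969 → p ← 0.539594 + 0.32·(-0.094969) = 0.509204
p(0.96) ≈ 0.5092

0.5092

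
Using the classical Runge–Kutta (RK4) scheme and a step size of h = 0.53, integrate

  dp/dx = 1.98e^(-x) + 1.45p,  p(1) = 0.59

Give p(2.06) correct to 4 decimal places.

4.0150

RK4: k1 = f(x_n, p_n); k2 = f(x_n + h/2, p_n + (h/2)·k1); k3 = f(x_n + h/2, p_n + (h/2)·k2); k4 = f(x_n + h, p_n + h·k3); p_{n+1} = p_n + (h/6)·(k1 + 2k2 + 2k3 + k4).
x=1.000000, p=0.590000:
  k1 = f(1.000000, 0.590000) = 1.583901
  k2 = f(1.265000, 1.009734) = 2.022948
  k3 = f(1.265000, 1.126081) = 2.191652
  k4 = f(1.530000, 1.751575) = 2.968525
  p ← 0.590000 + (0.53/6)·(k1 + 2k2 + 2k3 + k4) = 1.736710
x=1.530000, p=1.736710:
  k1 = f(1.530000, 1.736710) = 2.946970
  k2 = f(1.795000, 2.517657) = 3.979536
  k3 = f(1.795000, 2.791287) = 4.376299
  k4 = f(2.060000, 4.056149) = 6.133774
  p ← 1.736710 + (0.53/6)·(k1 + 2k2 + 2k3 + k4) = 4.015040
p(2.06) ≈ 4.0150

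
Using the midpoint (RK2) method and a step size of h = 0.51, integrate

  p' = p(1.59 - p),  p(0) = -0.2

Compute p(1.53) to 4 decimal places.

Midpoint: k1 = f(x_n, p_n); k2 = f(x_n + h/2, p_n + (h/2)·k1); p_{n+1} = p_n + h·k2.
x=0.000000, p=-0.200000:
  k1 = f(0.000000, -0.200000) = -0.358000
  k2 = f(0.255000, -0.291290) = -0.548001
  p ← -0.200000 + 0.51·(-0.548001) = -0.479480
x=0.510000, p=-0.479480:
  k1 = f(0.510000, -0.479480) = -0.992276
  k2 = f(0.765000, -0.732511) = -1.701264
  p ← -0.479480 + 0.51·(-1.701264) = -1.347125
x=1.020000, p=-1.347125:
  k1 = f(1.020000, -1.347125) = -3.956675
  k2 = f(1.275000, -2.356077) = -9.297264
  p ← -1.347125 + 0.51·(-9.297264) = -6.088730
p(1.53) ≈ -6.0887

-6.0887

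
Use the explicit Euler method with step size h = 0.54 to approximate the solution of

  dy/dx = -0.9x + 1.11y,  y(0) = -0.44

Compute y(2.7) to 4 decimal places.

-9.3305

Euler: y_{n+1} = y_n + h·f(x_n, y_n).
x=0.000000, y=-0.440000: f=-0.488400 → y ← -0.440000 + 0.54·(-0.488400) = -0.703736
x=0.540000, y=-0.703736: f=-1.267147 → y ← -0.703736 + 0.54·(-1.267147) = -1.387995
x=1.080000, y=-1.387995: f=-2.512675 → y ← -1.387995 + 0.54·(-2.512675) = -2.744840
x=1.620000, y=-2.744840: f=-4.504772 → y ← -2.744840 + 0.54·(-4.504772) = -5.177417
x=2.160000, y=-5.177417: f=-7.690933 → y ← -5.177417 + 0.54·(-7.690933) = -9.330520
y(2.7) ≈ -9.3305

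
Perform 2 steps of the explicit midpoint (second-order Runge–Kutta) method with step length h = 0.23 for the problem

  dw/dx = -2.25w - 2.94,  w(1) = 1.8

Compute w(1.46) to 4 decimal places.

Midpoint: k1 = f(x_n, w_n); k2 = f(x_n + h/2, w_n + (h/2)·k1); w_{n+1} = w_n + h·k2.
x=1.000000, w=1.800000:
  k1 = f(1.000000, 1.800000) = -6.990000
  k2 = f(1.115000, 0.996150) = -5.181337
  w ← 1.800000 + 0.23·(-5.181337) = 0.608292
x=1.230000, w=0.608292:
  k1 = f(1.230000, 0.608292) = -4.308658
  k2 = f(1.345000, 0.112797) = -3.193793
  w ← 0.608292 + 0.23·(-3.193793) = -0.126280
w(1.46) ≈ -0.1263

-0.1263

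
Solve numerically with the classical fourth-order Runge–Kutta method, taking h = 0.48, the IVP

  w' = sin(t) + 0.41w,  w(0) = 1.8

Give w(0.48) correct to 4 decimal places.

RK4: k1 = f(t_n, w_n); k2 = f(t_n + h/2, w_n + (h/2)·k1); k3 = f(t_n + h/2, w_n + (h/2)·k2); k4 = f(t_n + h, w_n + h·k3); w_{n+1} = w_n + (h/6)·(k1 + 2k2 + 2k3 + k4).
t=0.000000, w=1.800000:
  k1 = f(0.000000, 1.800000) = 0.738000
  k2 = f(0.240000, 1.977120) = 1.048322
  k3 = f(0.240000, 2.051597) = 1.078857
  k4 = f(0.480000, 2.317852) = 1.412098
  w ← 1.800000 + (0.48/6)·(k1 + 2k2 + 2k3 + k4) = 2.312357
w(0.48) ≈ 2.3124

2.3124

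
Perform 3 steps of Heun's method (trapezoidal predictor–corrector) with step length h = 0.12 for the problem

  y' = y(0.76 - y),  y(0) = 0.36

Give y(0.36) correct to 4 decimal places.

Heun: k1 = f(t_n, y_n); k2 = f(t_n + h, y_n + h·k1); y_{n+1} = y_n + (h/2)·(k1 + k2).
t=0.000000, y=0.360000:
  k1 = f(0.000000, 0.360000) = 0.144000
  k2 = f(0.120000, 0.377280) = 0.144393
  y ← 0.360000 + (0.12/2)·(0.144000 + 0.144393) = 0.377304
t=0.120000, y=0.377304:
  k1 = f(0.120000, 0.377304) = 0.144393
  k2 = f(0.240000, 0.394631) = 0.144186
  y ← 0.377304 + (0.12/2)·(0.144393 + 0.144186) = 0.394618
t=0.240000, y=0.394618:
  k1 = f(0.240000, 0.394618) = 0.144186
  k2 = f(0.360000, 0.411921) = 0.143381
  y ← 0.394618 + (0.12/2)·(0.144186 + 0.143381) = 0.411872
y(0.36) ≈ 0.4119

0.4119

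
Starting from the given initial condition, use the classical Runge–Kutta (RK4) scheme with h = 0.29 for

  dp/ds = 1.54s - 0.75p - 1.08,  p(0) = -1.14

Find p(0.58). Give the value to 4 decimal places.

RK4: k1 = f(s_n, p_n); k2 = f(s_n + h/2, p_n + (h/2)·k1); k3 = f(s_n + h/2, p_n + (h/2)·k2); k4 = f(s_n + h, p_n + h·k3); p_{n+1} = p_n + (h/6)·(k1 + 2k2 + 2k3 + k4).
s=0.000000, p=-1.140000:
  k1 = f(0.000000, -1.140000) = -0.225000
  k2 = f(0.145000, -1.172625) = 0.022769
  k3 = f(0.145000, -1.136699) = -0.004176
  k4 = f(0.290000, -1.141211) = 0.222508
  p ← -1.140000 + (0.29/6)·(k1 + 2k2 + 2k3 + k4) = -1.138323
s=0.290000, p=-1.138323:
  k1 = f(0.290000, -1.138323) = 0.220342
  k2 = f(0.435000, -1.106374) = 0.419680
  k3 = f(0.435000, -1.077470) = 0.398002
  k4 = f(0.580000, -1.022903) = 0.580377
  p ← -1.138323 + (0.29/6)·(k1 + 2k2 + 2k3 + k4) = -1.020579
p(0.58) ≈ -1.0206

-1.0206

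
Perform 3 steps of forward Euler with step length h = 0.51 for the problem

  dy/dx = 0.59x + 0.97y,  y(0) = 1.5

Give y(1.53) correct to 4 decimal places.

5.5453

Euler: y_{n+1} = y_n + h·f(x_n, y_n).
x=0.000000, y=1.500000: f=1.455000 → y ← 1.500000 + 0.51·1.455000 = 2.242050
x=0.510000, y=2.242050: f=2.475688 → y ← 2.242050 + 0.51·2.475688 = 3.504651
x=1.020000, y=3.504651: f=4.001312 → y ← 3.504651 + 0.51·4.001312 = 5.545320
y(1.53) ≈ 5.5453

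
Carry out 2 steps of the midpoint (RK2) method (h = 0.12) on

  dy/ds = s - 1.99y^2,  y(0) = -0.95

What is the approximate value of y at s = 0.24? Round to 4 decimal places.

-1.6416

Midpoint: k1 = f(s_n, y_n); k2 = f(s_n + h/2, y_n + (h/2)·k1); y_{n+1} = y_n + h·k2.
s=0.000000, y=-0.950000:
  k1 = f(0.000000, -0.950000) = -1.795975
  k2 = f(0.060000, -1.057759) = -2.166518
  y ← -0.950000 + 0.12·(-2.166518) = -1.209982
s=0.120000, y=-1.209982:
  k1 = f(0.120000, -1.209982) = -2.793473
  k2 = f(0.180000, -1.377590) = -3.596533
  y ← -1.209982 + 0.12·(-3.596533) = -1.641566
y(0.24) ≈ -1.6416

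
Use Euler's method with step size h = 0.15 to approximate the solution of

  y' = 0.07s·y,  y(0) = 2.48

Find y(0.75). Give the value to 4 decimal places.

2.5193

Euler: y_{n+1} = y_n + h·f(s_n, y_n).
s=0.000000, y=2.480000: f=0.000000 → y ← 2.480000 + 0.15·0.000000 = 2.480000
s=0.150000, y=2.480000: f=0.026040 → y ← 2.480000 + 0.15·0.026040 = 2.483906
s=0.300000, y=2.483906: f=0.052162 → y ← 2.483906 + 0.15·0.052162 = 2.491730
s=0.450000, y=2.491730: f=0.078490 → y ← 2.491730 + 0.15·0.078490 = 2.503504
s=0.600000, y=2.503504: f=0.105147 → y ← 2.503504 + 0.15·0.105147 = 2.519276
y(0.75) ≈ 2.5193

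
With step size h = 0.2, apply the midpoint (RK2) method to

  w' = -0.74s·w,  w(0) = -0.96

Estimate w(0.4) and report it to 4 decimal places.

-0.9044

Midpoint: k1 = f(s_n, w_n); k2 = f(s_n + h/2, w_n + (h/2)·k1); w_{n+1} = w_n + h·k2.
s=0.000000, w=-0.960000:
  k1 = f(0.000000, -0.960000) = 0.000000
  k2 = f(0.100000, -0.960000) = 0.071040
  w ← -0.960000 + 0.2·0.071040 = -0.945792
s=0.200000, w=-0.945792:
  k1 = f(0.200000, -0.945792) = 0.139977
  k2 = f(0.300000, -0.931794) = 0.206858
  w ← -0.945792 + 0.2·0.206858 = -0.904420
w(0.4) ≈ -0.9044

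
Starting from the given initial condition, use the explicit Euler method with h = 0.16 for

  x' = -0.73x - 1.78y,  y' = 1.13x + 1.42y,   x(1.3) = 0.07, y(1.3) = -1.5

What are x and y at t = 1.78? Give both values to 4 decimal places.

Euler on (x,y): x_{n+1} = x_n + h·x', y_{n+1} = y_n + h·y'.
1.300000: (0.070000, -1.500000); f=(2.618900, -2.050900) → (0.489024, -1.828144)
1.460000: (0.489024, -1.828144); f=(2.897109, -2.043367) → (0.952561, -2.155083)
1.620000: (0.952561, -2.155083); f=(3.140678, -1.983823) → (1.455070, -2.472494)
(x(1.78), y(1.78)) ≈ (1.4551, -2.4725)

1.4551, -2.4725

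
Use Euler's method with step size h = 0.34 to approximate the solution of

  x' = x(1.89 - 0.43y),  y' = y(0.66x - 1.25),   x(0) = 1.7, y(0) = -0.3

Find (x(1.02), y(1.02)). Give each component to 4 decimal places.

8.1799, -0.5799

Euler on (x,y): x_{n+1} = x_n + h·x', y_{n+1} = y_n + h·y'.
0.000000: (1.700000, -0.300000); f=(3.432300, 0.038400) → (2.866982, -0.286944)
0.340000: (2.866982, -0.286944); f=(5.772341, -0.184278) → (4.829578, -0.349598)
0.680000: (4.829578, -0.349598); f=(9.853920, -0.677354) → (8.179911, -0.579899)
(x(1.02), y(1.02)) ≈ (8.1799, -0.5799)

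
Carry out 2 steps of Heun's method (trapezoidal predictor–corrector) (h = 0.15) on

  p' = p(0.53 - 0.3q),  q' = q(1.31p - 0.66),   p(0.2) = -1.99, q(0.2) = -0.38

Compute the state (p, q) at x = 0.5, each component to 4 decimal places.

Heun on (p,q): k1 = f(x_n, state_n); k2 = f(x_n + h, state_n + h·k1); state_{n+1} = state_n + (h/2)·(k1 + k2).
0.200000: (-1.990000, -0.380000)
  k1 = (-1.281560, 1.241422)
  predictor → (-2.182234, -0.193787)
  k2 = (-1.283450, 0.681882)
  → (-2.182376, -0.235752)
0.350000: (-2.182376, -0.235752)
  k1 = (-1.311009, 0.829591)
  predictor → (-2.379027, -0.111313)
  k2 = (-1.340330, 0.420378)
  → (-2.381226, -0.142004)
(p(0.5), q(0.5)) ≈ (-2.3812, -0.1420)

-2.3812, -0.1420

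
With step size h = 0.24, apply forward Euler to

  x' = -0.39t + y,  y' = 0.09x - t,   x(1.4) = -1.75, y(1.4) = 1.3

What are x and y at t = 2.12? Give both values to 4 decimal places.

Euler on (x,y): x_{n+1} = x_n + h·x', y_{n+1} = y_n + h·y'.
1.400000: (-1.750000, 1.300000); f=(0.754000, -1.557500) → (-1.569040, 0.926200)
1.640000: (-1.569040, 0.926200); f=(0.286600, -1.781214) → (-1.500256, 0.498709)
1.880000: (-1.500256, 0.498709); f=(-0.234491, -2.015023) → (-1.556534, 0.015103)
(x(2.12), y(2.12)) ≈ (-1.5565, 0.0151)

-1.5565, 0.0151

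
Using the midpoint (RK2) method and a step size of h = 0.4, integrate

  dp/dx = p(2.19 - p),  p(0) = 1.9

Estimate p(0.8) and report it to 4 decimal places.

2.1169

Midpoint: k1 = f(x_n, p_n); k2 = f(x_n + h/2, p_n + (h/2)·k1); p_{n+1} = p_n + h·k2.
x=0.000000, p=1.900000:
  k1 = f(0.000000, 1.900000) = 0.551000
  k2 = f(0.200000, 2.010200) = 0.361434
  p ← 1.900000 + 0.4·0.361434 = 2.044574
x=0.400000, p=2.044574:
  k1 = f(0.400000, 2.044574) = 0.297335
  k2 = f(0.600000, 2.104041) = 0.180862
  p ← 2.044574 + 0.4·0.180862 = 2.116918
p(0.8) ≈ 2.1169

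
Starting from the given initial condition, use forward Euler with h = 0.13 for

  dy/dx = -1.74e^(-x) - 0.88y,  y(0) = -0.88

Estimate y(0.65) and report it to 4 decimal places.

-1.1634

Euler: y_{n+1} = y_n + h·f(x_n, y_n).
x=0.000000, y=-0.880000: f=-0.965600 → y ← -0.880000 + 0.13·(-0.965600) = -1.005528
x=0.130000, y=-1.005528: f=-0.643021 → y ← -1.005528 + 0.13·(-0.643021) = -1.089121
x=0.260000, y=-1.089121: f=-0.383203 → y ← -1.089121 + 0.13·(-0.383203) = -1.138937
x=0.390000, y=-1.138937: f=-0.175814 → y ← -1.138937 + 0.13·(-0.175814) = -1.161793
x=0.520000, y=-1.161793: f=-0.012088 → y ← -1.161793 + 0.13·(-0.012088) = -1.163364
y(0.65) ≈ -1.1634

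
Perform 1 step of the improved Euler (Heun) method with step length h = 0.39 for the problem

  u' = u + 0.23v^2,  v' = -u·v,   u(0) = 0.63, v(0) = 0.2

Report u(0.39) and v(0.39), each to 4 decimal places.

0.9271, 0.1496

Heun on (u,v): k1 = f(t_n, state_n); k2 = f(t_n + h, state_n + h·k1); state_{n+1} = state_n + (h/2)·(k1 + k2).
0.000000: (0.630000, 0.200000)
  k1 = (0.639200, -0.126000)
  predictor → (0.879288, 0.150860)
  k2 = (0.884523, -0.132649)
  → (0.927126, 0.149563)
(u(0.39), v(0.39)) ≈ (0.9271, 0.1496)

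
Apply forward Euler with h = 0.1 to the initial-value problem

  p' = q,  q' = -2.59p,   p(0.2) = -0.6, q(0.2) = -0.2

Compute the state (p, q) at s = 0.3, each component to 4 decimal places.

-0.6200, -0.0446

Euler on (p,q): p_{n+1} = p_n + h·p', q_{n+1} = q_n + h·q'.
0.200000: (-0.600000, -0.200000); f=(-0.200000, 1.554000) → (-0.620000, -0.044600)
(p(0.3), q(0.3)) ≈ (-0.6200, -0.0446)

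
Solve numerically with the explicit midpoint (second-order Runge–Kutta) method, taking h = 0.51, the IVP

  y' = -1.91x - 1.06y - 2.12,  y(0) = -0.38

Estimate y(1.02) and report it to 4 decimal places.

-2.1673

Midpoint: k1 = f(x_n, y_n); k2 = f(x_n + h/2, y_n + (h/2)·k1); y_{n+1} = y_n + h·k2.
x=0.000000, y=-0.380000:
  k1 = f(0.000000, -0.380000) = -1.717200
  k2 = f(0.255000, -0.817886) = -1.740091
  y ← -0.380000 + 0.51·(-1.740091) = -1.267446
x=0.510000, y=-1.267446:
  k1 = f(0.510000, -1.267446) = -1.750607
  k2 = f(0.765000, -1.713851) = -1.764468
  y ← -1.267446 + 0.51·(-1.764468) = -2.167325
y(1.02) ≈ -2.1673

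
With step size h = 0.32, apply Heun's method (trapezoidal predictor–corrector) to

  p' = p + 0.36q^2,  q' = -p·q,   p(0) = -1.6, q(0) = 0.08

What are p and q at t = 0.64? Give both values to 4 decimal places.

Heun on (p,q): k1 = f(t_n, state_n); k2 = f(t_n + h, state_n + h·k1); state_{n+1} = state_n + (h/2)·(k1 + k2).
0.000000: (-1.600000, 0.080000)
  k1 = (-1.597696, 0.128000)
  predictor → (-2.111263, 0.120960)
  k2 = (-2.105995, 0.255378)
  → (-2.192591, 0.141341)
0.320000: (-2.192591, 0.141341)
  k1 = (-2.185399, 0.309902)
  predictor → (-2.891918, 0.240509)
  k2 = (-2.871094, 0.695533)
  → (-3.001630, 0.302210)
(p(0.64), q(0.64)) ≈ (-3.0016, 0.3022)

-3.0016, 0.3022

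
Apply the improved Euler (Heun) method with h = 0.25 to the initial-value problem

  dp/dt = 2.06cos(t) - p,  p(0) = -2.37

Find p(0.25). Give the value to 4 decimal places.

-1.4089

Heun: k1 = f(t_n, p_n); k2 = f(t_n + h, p_n + h·k1); p_{n+1} = p_n + (h/2)·(k1 + k2).
t=0.000000, p=-2.370000:
  k1 = f(0.000000, -2.370000) = 4.430000
  k2 = f(0.250000, -1.262500) = 3.258460
  p ← -2.370000 + (0.25/2)·(4.430000 + 3.258460) = -1.408943
p(0.25) ≈ -1.4089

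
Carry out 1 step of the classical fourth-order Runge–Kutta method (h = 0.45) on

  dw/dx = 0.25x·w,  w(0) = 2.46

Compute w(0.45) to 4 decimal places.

RK4: k1 = f(x_n, w_n); k2 = f(x_n + h/2, w_n + (h/2)·k1); k3 = f(x_n + h/2, w_n + (h/2)·k2); k4 = f(x_n + h, w_n + h·k3); w_{n+1} = w_n + (h/6)·(k1 + 2k2 + 2k3 + k4).
x=0.000000, w=2.460000:
  k1 = f(0.000000, 2.460000) = 0.000000
  k2 = f(0.225000, 2.460000) = 0.138375
  k3 = f(0.225000, 2.491134) = 0.140126
  k4 = f(0.450000, 2.523057) = 0.283844
  w ← 2.460000 + (0.45/6)·(k1 + 2k2 + 2k3 + k4) = 2.523063
w(0.45) ≈ 2.5231

2.5231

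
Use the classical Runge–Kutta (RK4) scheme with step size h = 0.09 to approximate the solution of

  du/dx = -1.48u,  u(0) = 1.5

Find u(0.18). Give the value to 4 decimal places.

1.1492

RK4: k1 = f(x_n, u_n); k2 = f(x_n + h/2, u_n + (h/2)·k1); k3 = f(x_n + h/2, u_n + (h/2)·k2); k4 = f(x_n + h, u_n + h·k3); u_{n+1} = u_n + (h/6)·(k1 + 2k2 + 2k3 + k4).
x=0.000000, u=1.500000:
  k1 = f(0.000000, 1.500000) = -2.220000
  k2 = f(0.045000, 1.400100) = -2.072148
  k3 = f(0.045000, 1.406753) = -2.081995
  k4 = f(0.090000, 1.312620) = -1.942678
  u ← 1.500000 + (0.09/6)·(k1 + 2k2 + 2k3 + k4) = 1.312936
x=0.090000, u=1.312936:
  k1 = f(0.090000, 1.312936) = -1.943145
  k2 = f(0.135000, 1.225494) = -1.813731
  k3 = f(0.135000, 1.231318) = -1.822350
  k4 = f(0.180000, 1.148924) = -1.700408
  u ← 1.312936 + (0.09/6)·(k1 + 2k2 + 2k3 + k4) = 1.149200
u(0.18) ≈ 1.1492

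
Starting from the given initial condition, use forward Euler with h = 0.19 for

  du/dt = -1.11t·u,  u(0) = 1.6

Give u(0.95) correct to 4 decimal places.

1.0437

Euler: u_{n+1} = u_n + h·f(t_n, u_n).
t=0.000000, u=1.600000: f=0.000000 → u ← 1.600000 + 0.19·0.000000 = 1.600000
t=0.190000, u=1.600000: f=-0.337440 → u ← 1.600000 + 0.19·(-0.337440) = 1.535886
t=0.380000, u=1.535886: f=-0.647837 → u ← 1.535886 + 0.19·(-0.647837) = 1.412797
t=0.570000, u=1.412797: f=-0.893877 → u ← 1.412797 + 0.19·(-0.893877) = 1.242961
t=0.760000, u=1.242961: f=-1.048562 → u ← 1.242961 + 0.19·(-1.048562) = 1.043734
u(0.95) ≈ 1.0437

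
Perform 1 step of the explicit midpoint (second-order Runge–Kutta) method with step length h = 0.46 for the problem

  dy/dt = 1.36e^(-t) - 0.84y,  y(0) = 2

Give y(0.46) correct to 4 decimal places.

Midpoint: k1 = f(t_n, y_n); k2 = f(t_n + h/2, y_n + (h/2)·k1); y_{n+1} = y_n + h·k2.
t=0.000000, y=2.000000:
  k1 = f(0.000000, 2.000000) = -0.320000
  k2 = f(0.230000, 1.926400) = -0.537610
  y ← 2.000000 + 0.46·(-0.537610) = 1.752699
y(0.46) ≈ 1.7527

1.7527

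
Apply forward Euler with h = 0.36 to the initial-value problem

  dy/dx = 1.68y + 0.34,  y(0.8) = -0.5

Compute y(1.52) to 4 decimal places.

-0.9689

Euler: y_{n+1} = y_n + h·f(x_n, y_n).
x=0.800000, y=-0.500000: f=-0.500000 → y ← -0.500000 + 0.36·(-0.500000) = -0.680000
x=1.160000, y=-0.680000: f=-0.802400 → y ← -0.680000 + 0.36·(-0.802400) = -0.968864
y(1.52) ≈ -0.9689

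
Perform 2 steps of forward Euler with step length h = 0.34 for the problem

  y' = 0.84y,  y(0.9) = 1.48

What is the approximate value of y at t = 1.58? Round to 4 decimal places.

2.4461

Euler: y_{n+1} = y_n + h·f(t_n, y_n).
t=0.900000, y=1.480000: f=1.243200 → y ← 1.480000 + 0.34·1.243200 = 1.902688
t=1.240000, y=1.902688: f=1.598258 → y ← 1.902688 + 0.34·1.598258 = 2.446096
y(1.58) ≈ 2.4461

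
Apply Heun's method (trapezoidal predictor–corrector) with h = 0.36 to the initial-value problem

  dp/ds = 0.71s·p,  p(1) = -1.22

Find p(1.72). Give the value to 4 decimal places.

-2.4140

Heun: k1 = f(s_n, p_n); k2 = f(s_n + h, p_n + h·k1); p_{n+1} = p_n + (h/2)·(k1 + k2).
s=1.000000, p=-1.220000:
  k1 = f(1.000000, -1.220000) = -0.866200
  k2 = f(1.360000, -1.531832) = -1.479137
  p ← -1.220000 + (0.36/2)·(-0.866200 + (-1.479137)) = -1.642161
s=1.360000, p=-1.642161:
  k1 = f(1.360000, -1.642161) = -1.585670
  k2 = f(1.720000, -2.213002) = -2.702518
  p ← -1.642161 + (0.36/2)·(-1.585670 + (-2.702518)) = -2.414035
p(1.72) ≈ -2.4140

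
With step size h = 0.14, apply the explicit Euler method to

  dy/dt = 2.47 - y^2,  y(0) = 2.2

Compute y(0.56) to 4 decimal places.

1.6170

Euler: y_{n+1} = y_n + h·f(t_n, y_n).
t=0.000000, y=2.200000: f=-2.370000 → y ← 2.200000 + 0.14·(-2.370000) = 1.868200
t=0.140000, y=1.868200: f=-1.020171 → y ← 1.868200 + 0.14·(-1.020171) = 1.725376
t=0.280000, y=1.725376: f=-0.506922 → y ← 1.725376 + 0.14·(-0.506922) = 1.654407
t=0.420000, y=1.654407: f=-0.267062 → y ← 1.654407 + 0.14·(-0.267062) = 1.617018
y(0.56) ≈ 1.6170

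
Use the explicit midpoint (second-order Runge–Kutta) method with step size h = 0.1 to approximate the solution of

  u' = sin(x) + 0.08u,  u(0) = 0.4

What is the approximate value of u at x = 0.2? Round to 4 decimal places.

Midpoint: k1 = f(x_n, u_n); k2 = f(x_n + h/2, u_n + (h/2)·k1); u_{n+1} = u_n + h·k2.
x=0.000000, u=0.400000:
  k1 = f(0.000000, 0.400000) = 0.032000
  k2 = f(0.050000, 0.401600) = 0.082107
  u ← 0.400000 + 0.1·0.082107 = 0.408211
x=0.100000, u=0.408211:
  k1 = f(0.100000, 0.408211) = 0.132490
  k2 = f(0.150000, 0.414835) = 0.182625
  u ← 0.408211 + 0.1·0.182625 = 0.426473
u(0.2) ≈ 0.4265

0.4265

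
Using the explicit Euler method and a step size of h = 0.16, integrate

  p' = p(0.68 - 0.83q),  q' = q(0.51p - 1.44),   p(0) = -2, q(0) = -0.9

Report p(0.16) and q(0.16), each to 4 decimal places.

-2.4566, -0.5458

Euler on (p,q): p_{n+1} = p_n + h·p', q_{n+1} = q_n + h·q'.
0.000000: (-2.000000, -0.900000); f=(-2.854000, 2.214000) → (-2.456640, -0.545760)
(p(0.16), q(0.16)) ≈ (-2.4566, -0.5458)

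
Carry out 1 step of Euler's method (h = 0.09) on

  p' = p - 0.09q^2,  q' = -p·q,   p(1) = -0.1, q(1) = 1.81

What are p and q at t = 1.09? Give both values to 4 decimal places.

-0.1355, 1.8263

Euler on (p,q): p_{n+1} = p_n + h·p', q_{n+1} = q_n + h·q'.
1.000000: (-0.100000, 1.810000); f=(-0.394849, 0.181000) → (-0.135536, 1.826290)
(p(1.09), q(1.09)) ≈ (-0.1355, 1.8263)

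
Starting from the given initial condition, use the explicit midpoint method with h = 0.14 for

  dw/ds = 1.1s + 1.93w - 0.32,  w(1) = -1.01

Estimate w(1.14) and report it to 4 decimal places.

-1.1850

Midpoint: k1 = f(s_n, w_n); k2 = f(s_n + h/2, w_n + (h/2)·k1); w_{n+1} = w_n + h·k2.
s=1.000000, w=-1.010000:
  k1 = f(1.000000, -1.010000) = -1.169300
  k2 = f(1.070000, -1.091851) = -1.250272
  w ← -1.010000 + 0.14·(-1.250272) = -1.185038
w(1.14) ≈ -1.1850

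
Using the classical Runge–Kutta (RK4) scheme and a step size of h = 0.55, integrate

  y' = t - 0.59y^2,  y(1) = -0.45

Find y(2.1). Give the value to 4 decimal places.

RK4: k1 = f(t_n, y_n); k2 = f(t_n + h/2, y_n + (h/2)·k1); k3 = f(t_n + h/2, y_n + (h/2)·k2); k4 = f(t_n + h, y_n + h·k3); y_{n+1} = y_n + (h/6)·(k1 + 2k2 + 2k3 + k4).
t=1.000000, y=-0.450000:
  k1 = f(1.000000, -0.450000) = 0.880525
  k2 = f(1.275000, -0.207856) = 1.249510
  k3 = f(1.275000, -0.106385) = 1.268323
  k4 = f(1.550000, 0.247577) = 1.513836
  y ← -0.450000 + (0.55/6)·(k1 + 2k2 + 2k3 + k4) = 0.231086
t=1.550000, y=0.231086:
  k1 = f(1.550000, 0.231086) = 1.518494
  k2 = f(1.825000, 0.648671) = 1.576743
  k3 = f(1.825000, 0.664690) = 1.564330
  k4 = f(2.100000, 1.091467) = 1.397132
  y ← 0.231086 + (0.55/6)·(k1 + 2k2 + 2k3 + k4) = 1.074215
y(2.1) ≈ 1.0742

1.0742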